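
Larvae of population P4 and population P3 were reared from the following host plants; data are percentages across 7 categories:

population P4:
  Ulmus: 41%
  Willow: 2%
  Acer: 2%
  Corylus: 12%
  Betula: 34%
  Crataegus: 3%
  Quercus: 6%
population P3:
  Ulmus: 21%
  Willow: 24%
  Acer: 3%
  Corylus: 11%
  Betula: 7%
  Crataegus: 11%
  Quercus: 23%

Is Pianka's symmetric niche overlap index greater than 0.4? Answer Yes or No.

Convert percentages to proportions (divide by 100).
Σ p₁ᵢp₂ᵢ = 0.0861 + 0.0048 + 0.0006 + 0.0132 + 0.0238 + 0.0033 + 0.0138 = 0.1456
Σp_1ᵢ² = 0.41² + 0.02² + 0.02² + 0.12² + 0.34² + 0.03² + 0.06² = 0.1681 + 0.0004 + 0.0004 + 0.0144 + 0.1156 + 0.0009 + 0.0036 = 0.3034
Σp_2ᵢ² = 0.21² + 0.24² + 0.03² + 0.11² + 0.07² + 0.11² + 0.23² = 0.0441 + 0.0576 + 0.0009 + 0.0121 + 0.0049 + 0.0121 + 0.0529 = 0.1846
O = 0.1456 / √(0.3034 × 0.1846) = 0.1456 / 0.23666 = 0.6152
O = 0.6152 > 0.4 → Yes.

Yes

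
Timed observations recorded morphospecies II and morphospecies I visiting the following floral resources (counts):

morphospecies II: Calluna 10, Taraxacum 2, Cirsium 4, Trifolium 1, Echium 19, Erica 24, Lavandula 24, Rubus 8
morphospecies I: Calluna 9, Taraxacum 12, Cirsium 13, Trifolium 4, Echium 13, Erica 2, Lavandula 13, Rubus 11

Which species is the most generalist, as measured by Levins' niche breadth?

morphospecies I

Proportions for morphospecies II (n=92): 10/92=0.1087, 2/92=0.0217, 4/92=0.0435, 1/92=0.0109, 19/92=0.2065, 24/92=0.2609, 24/92=0.2609, 8/92=0.0870
Proportions for morphospecies I (n=77): 9/77=0.1169, 12/77=0.1558, 13/77=0.1688, 4/77=0.0519, 13/77=0.1688, 2/77=0.0260, 13/77=0.1688, 11/77=0.1429
Σp_IIᵢ² = 0.1087² + 0.0217² + 0.0435² + 0.0109² + 0.2065² + 0.2609² + 0.2609² + 0.0870² = 0.011816 + 0.000471 + 0.001892 + 0.000119 + 0.042642 + 0.068069 + 0.068069 + 0.007569 = 0.200647
B_II = 1 / 0.200647 = 4.9839
Σp_Iᵢ² = 0.1169² + 0.1558² + 0.1688² + 0.0519² + 0.1688² + 0.0260² + 0.1688² + 0.1429² = 0.013666 + 0.024274 + 0.028493 + 0.002694 + 0.028493 + 0.000676 + 0.028493 + 0.020420 = 0.147209
B_I = 1 / 0.147209 = 6.7931
Highest B → broadest niche (most generalist): morphospecies I (B = 6.79).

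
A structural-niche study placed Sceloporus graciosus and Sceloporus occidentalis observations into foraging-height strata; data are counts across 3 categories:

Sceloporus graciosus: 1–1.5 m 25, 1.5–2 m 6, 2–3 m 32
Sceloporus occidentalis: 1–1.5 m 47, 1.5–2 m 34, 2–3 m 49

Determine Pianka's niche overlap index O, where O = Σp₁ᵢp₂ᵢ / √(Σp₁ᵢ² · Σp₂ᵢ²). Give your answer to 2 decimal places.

0.95

Proportions for Sceloporus graciosus (n=63): 25/63=0.3968, 6/63=0.0952, 32/63=0.5079
Proportions for Sceloporus occidentalis (n=130): 47/130=0.3615, 34/130=0.2615, 49/130=0.3769
Σ p₁ᵢp₂ᵢ = 0.143443 + 0.024895 + 0.191428 = 0.359766
Σp_1ᵢ² = 0.3968² + 0.0952² + 0.5079² = 0.157450 + 0.009063 + 0.257962 = 0.424475
Σp_2ᵢ² = 0.3615² + 0.2615² + 0.3769² = 0.130682 + 0.068382 + 0.142054 = 0.341118
O = 0.359766 / √(0.424475 × 0.341118) = 0.359766 / 0.3805208 = 0.9455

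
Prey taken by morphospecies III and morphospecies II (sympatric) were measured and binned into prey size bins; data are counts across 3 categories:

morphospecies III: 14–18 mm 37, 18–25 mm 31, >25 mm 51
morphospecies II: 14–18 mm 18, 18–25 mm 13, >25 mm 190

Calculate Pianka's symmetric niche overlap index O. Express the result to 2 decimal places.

Proportions for morphospecies III (n=119): 37/119=0.3109, 31/119=0.2605, 51/119=0.4286
Proportions for morphospecies II (n=221): 18/221=0.0814, 13/221=0.0588, 190/221=0.8597
Σ p₁ᵢp₂ᵢ = 0.025307 + 0.015317 + 0.368467 = 0.409091
Σp_1ᵢ² = 0.3109² + 0.2605² + 0.4286² = 0.096659 + 0.067860 + 0.183698 = 0.348217
Σp_2ᵢ² = 0.0814² + 0.0588² + 0.8597² = 0.006626 + 0.003457 + 0.739084 = 0.749167
O = 0.409091 / √(0.348217 × 0.749167) = 0.409091 / 0.5107570 = 0.8010

0.80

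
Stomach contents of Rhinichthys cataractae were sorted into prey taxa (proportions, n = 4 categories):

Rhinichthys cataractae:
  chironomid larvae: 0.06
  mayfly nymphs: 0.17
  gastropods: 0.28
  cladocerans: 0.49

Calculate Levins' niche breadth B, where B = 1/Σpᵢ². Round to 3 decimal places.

2.849

Σpᵢ² = 0.06² + 0.17² + 0.28² + 0.49² = 0.0036 + 0.0289 + 0.0784 + 0.2401 = 0.3510
B = 1 / 0.3510 = 2.84900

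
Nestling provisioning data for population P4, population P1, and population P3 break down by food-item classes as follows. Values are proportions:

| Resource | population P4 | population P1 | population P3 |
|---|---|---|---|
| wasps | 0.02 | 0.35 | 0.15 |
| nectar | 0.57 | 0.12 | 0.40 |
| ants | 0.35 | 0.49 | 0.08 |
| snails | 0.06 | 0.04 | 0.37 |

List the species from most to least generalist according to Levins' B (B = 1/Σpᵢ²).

Σp_P4ᵢ² = 0.02² + 0.57² + 0.35² + 0.06² = 0.0004 + 0.3249 + 0.1225 + 0.0036 = 0.4514
B_P4 = 1 / 0.4514 = 2.2153
Σp_P1ᵢ² = 0.35² + 0.12² + 0.49² + 0.04² = 0.1225 + 0.0144 + 0.2401 + 0.0016 = 0.3786
B_P1 = 1 / 0.3786 = 2.6413
Σp_P3ᵢ² = 0.15² + 0.40² + 0.08² + 0.37² = 0.0225 + 0.1600 + 0.0064 + 0.1369 = 0.3258
B_P3 = 1 / 0.3258 = 3.0694
Ranking by B (broadest → narrowest): population P3 (3.07) > population P1 (2.64) > population P4 (2.22)

population P3 > population P1 > population P4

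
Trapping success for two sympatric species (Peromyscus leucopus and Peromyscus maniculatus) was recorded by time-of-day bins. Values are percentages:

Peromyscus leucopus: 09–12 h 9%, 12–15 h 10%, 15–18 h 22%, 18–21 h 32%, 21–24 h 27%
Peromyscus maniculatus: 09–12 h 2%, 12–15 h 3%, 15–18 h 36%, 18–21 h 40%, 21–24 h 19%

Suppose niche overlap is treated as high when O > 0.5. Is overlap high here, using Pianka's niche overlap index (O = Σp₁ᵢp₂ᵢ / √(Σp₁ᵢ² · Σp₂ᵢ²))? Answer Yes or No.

Convert percentages to proportions (divide by 100).
Σ p₁ᵢp₂ᵢ = 0.0018 + 0.0030 + 0.0792 + 0.1280 + 0.0513 = 0.2633
Σp_1ᵢ² = 0.09² + 0.10² + 0.22² + 0.32² + 0.27² = 0.0081 + 0.0100 + 0.0484 + 0.1024 + 0.0729 = 0.2418
Σp_2ᵢ² = 0.02² + 0.03² + 0.36² + 0.40² + 0.19² = 0.0004 + 0.0009 + 0.1296 + 0.1600 + 0.0361 = 0.3270
O = 0.2633 / √(0.2418 × 0.3270) = 0.2633 / 0.28119 = 0.9364
O = 0.9364 > 0.5 → Yes.

Yes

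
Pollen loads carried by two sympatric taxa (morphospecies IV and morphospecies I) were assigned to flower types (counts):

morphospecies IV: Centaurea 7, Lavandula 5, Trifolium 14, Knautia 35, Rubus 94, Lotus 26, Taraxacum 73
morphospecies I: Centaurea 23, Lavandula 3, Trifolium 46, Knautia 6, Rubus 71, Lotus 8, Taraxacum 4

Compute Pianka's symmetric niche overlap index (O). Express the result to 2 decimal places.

0.73

Proportions for morphospecies IV (n=254): 7/254=0.0276, 5/254=0.0197, 14/254=0.0551, 35/254=0.1378, 94/254=0.3701, 26/254=0.1024, 73/254=0.2874
Proportions for morphospecies I (n=161): 23/161=0.1429, 3/161=0.0186, 46/161=0.2857, 6/161=0.0373, 71/161=0.4410, 8/161=0.0497, 4/161=0.0248
Σ p₁ᵢp₂ᵢ = 0.003944 + 0.000366 + 0.015742 + 0.005140 + 0.163214 + 0.005089 + 0.007128 = 0.200623
Σp_1ᵢ² = 0.0276² + 0.0197² + 0.0551² + 0.1378² + 0.3701² + 0.1024² + 0.2874² = 0.000762 + 0.000388 + 0.003036 + 0.018989 + 0.136974 + 0.010486 + 0.082599 = 0.253234
Σp_2ᵢ² = 0.1429² + 0.0186² + 0.2857² + 0.0373² + 0.4410² + 0.0497² + 0.0248² = 0.020420 + 0.000346 + 0.081624 + 0.001391 + 0.194481 + 0.002470 + 0.000615 = 0.301347
O = 0.200623 / √(0.253234 × 0.301347) = 0.200623 / 0.2762450 = 0.7263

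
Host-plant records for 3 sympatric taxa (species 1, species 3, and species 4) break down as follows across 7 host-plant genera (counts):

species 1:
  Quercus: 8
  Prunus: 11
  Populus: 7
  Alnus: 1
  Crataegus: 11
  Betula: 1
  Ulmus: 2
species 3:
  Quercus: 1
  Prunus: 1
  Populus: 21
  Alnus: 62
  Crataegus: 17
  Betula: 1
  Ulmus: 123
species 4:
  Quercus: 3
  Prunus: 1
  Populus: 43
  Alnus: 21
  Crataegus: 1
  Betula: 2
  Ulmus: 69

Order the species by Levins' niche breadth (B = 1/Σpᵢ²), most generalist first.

species 1 > species 4 > species 3

Proportions for species 1 (n=41): 8/41=0.1951, 11/41=0.2683, 7/41=0.1707, 1/41=0.0244, 11/41=0.2683, 1/41=0.0244, 2/41=0.0488
Proportions for species 3 (n=226): 1/226=0.0044, 1/226=0.0044, 21/226=0.0929, 62/226=0.2743, 17/226=0.0752, 1/226=0.0044, 123/226=0.5442
Proportions for species 4 (n=140): 3/140=0.0214, 1/140=0.0071, 43/140=0.3071, 21/140=0.1500, 1/140=0.0071, 2/140=0.0143, 69/140=0.4929
Σp_1ᵢ² = 0.1951² + 0.2683² + 0.1707² + 0.0244² + 0.2683² + 0.0244² + 0.0488² = 0.038064 + 0.071985 + 0.029138 + 0.000595 + 0.071985 + 0.000595 + 0.002381 = 0.214743
B_1 = 1 / 0.214743 = 4.6567
Σp_3ᵢ² = 0.0044² + 0.0044² + 0.0929² + 0.2743² + 0.0752² + 0.0044² + 0.5442² = 0.000019 + 0.000019 + 0.008630 + 0.075240 + 0.005655 + 0.000019 + 0.296154 = 0.385736
B_3 = 1 / 0.385736 = 2.5924
Σp_4ᵢ² = 0.0214² + 0.0071² + 0.3071² + 0.1500² + 0.0071² + 0.0143² + 0.4929² = 0.000458 + 0.000050 + 0.094310 + 0.022500 + 0.000050 + 0.000204 + 0.242950 = 0.360522
B_4 = 1 / 0.360522 = 2.7738
Ranking by B (broadest → narrowest): species 1 (4.66) > species 4 (2.77) > species 3 (2.59)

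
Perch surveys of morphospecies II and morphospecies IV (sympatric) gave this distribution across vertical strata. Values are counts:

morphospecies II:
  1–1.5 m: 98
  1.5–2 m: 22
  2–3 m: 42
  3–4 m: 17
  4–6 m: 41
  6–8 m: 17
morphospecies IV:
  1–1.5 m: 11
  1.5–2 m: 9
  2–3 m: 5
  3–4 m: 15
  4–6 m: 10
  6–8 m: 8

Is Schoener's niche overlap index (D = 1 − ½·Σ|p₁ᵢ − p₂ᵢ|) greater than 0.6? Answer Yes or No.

Yes

Proportions for morphospecies II (n=237): 98/237=0.4135, 22/237=0.0928, 42/237=0.1772, 17/237=0.0717, 41/237=0.1730, 17/237=0.0717
Proportions for morphospecies IV (n=58): 11/58=0.1897, 9/58=0.1552, 5/58=0.0862, 15/58=0.2586, 10/58=0.1724, 8/58=0.1379
Σ|p₁ᵢ − p₂ᵢ| = 0.2238 + 0.0624 + 0.0910 + 0.1869 + 0.0006 + 0.0662 = 0.6309
D = 1 − ½ × 0.6309 = 1 − 0.31545 = 0.68455
D = 0.68455 > 0.6 → Yes.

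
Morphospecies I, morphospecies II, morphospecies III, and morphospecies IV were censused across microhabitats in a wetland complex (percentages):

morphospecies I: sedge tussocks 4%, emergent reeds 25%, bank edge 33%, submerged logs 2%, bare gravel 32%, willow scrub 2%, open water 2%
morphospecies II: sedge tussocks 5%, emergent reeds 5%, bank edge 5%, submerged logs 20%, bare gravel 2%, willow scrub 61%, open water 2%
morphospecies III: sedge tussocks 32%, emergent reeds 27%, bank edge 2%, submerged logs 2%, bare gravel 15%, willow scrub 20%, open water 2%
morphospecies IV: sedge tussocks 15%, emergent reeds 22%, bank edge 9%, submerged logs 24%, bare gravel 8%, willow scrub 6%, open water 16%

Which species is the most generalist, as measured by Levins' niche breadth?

Convert percentages to proportions (divide by 100).
Σp_Iᵢ² = 0.04² + 0.25² + 0.33² + 0.02² + 0.32² + 0.02² + 0.02² = 0.0016 + 0.0625 + 0.1089 + 0.0004 + 0.1024 + 0.0004 + 0.0004 = 0.2766
B_I = 1 / 0.2766 = 3.6153
Σp_IIᵢ² = 0.05² + 0.05² + 0.05² + 0.20² + 0.02² + 0.61² + 0.02² = 0.0025 + 0.0025 + 0.0025 + 0.0400 + 0.0004 + 0.3721 + 0.0004 = 0.4204
B_II = 1 / 0.4204 = 2.3787
Σp_IIIᵢ² = 0.32² + 0.27² + 0.02² + 0.02² + 0.15² + 0.20² + 0.02² = 0.1024 + 0.0729 + 0.0004 + 0.0004 + 0.0225 + 0.0400 + 0.0004 = 0.2390
B_III = 1 / 0.2390 = 4.1841
Σp_IVᵢ² = 0.15² + 0.22² + 0.09² + 0.24² + 0.08² + 0.06² + 0.16² = 0.0225 + 0.0484 + 0.0081 + 0.0576 + 0.0064 + 0.0036 + 0.0256 = 0.1722
B_IV = 1 / 0.1722 = 5.8072
Highest B → broadest niche (most generalist): morphospecies IV (B = 5.81).

morphospecies IV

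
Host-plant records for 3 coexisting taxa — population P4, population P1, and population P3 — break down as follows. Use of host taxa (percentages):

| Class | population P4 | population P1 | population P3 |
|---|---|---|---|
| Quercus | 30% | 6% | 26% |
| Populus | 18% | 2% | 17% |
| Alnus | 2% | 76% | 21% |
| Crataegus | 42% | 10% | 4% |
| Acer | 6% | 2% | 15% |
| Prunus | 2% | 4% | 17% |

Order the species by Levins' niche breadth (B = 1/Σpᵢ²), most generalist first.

Convert percentages to proportions (divide by 100).
Σp_P4ᵢ² = 0.30² + 0.18² + 0.02² + 0.42² + 0.06² + 0.02² = 0.0900 + 0.0324 + 0.0004 + 0.1764 + 0.0036 + 0.0004 = 0.3032
B_P4 = 1 / 0.3032 = 3.2982
Σp_P1ᵢ² = 0.06² + 0.02² + 0.76² + 0.10² + 0.02² + 0.04² = 0.0036 + 0.0004 + 0.5776 + 0.0100 + 0.0004 + 0.0016 = 0.5936
B_P1 = 1 / 0.5936 = 1.6846
Σp_P3ᵢ² = 0.26² + 0.17² + 0.21² + 0.04² + 0.15² + 0.17² = 0.0676 + 0.0289 + 0.0441 + 0.0016 + 0.0225 + 0.0289 = 0.1936
B_P3 = 1 / 0.1936 = 5.1653
Ranking by B (broadest → narrowest): population P3 (5.17) > population P4 (3.30) > population P1 (1.68)

population P3 > population P4 > population P1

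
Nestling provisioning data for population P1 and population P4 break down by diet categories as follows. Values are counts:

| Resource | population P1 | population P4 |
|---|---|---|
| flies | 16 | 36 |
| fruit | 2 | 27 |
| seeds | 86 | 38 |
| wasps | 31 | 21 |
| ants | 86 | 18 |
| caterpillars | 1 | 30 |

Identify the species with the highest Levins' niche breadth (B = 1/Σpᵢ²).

Proportions for population P1 (n=222): 16/222=0.0721, 2/222=0.0090, 86/222=0.3874, 31/222=0.1396, 86/222=0.3874, 1/222=0.0045
Proportions for population P4 (n=170): 36/170=0.2118, 27/170=0.1588, 38/170=0.2235, 21/170=0.1235, 18/170=0.1059, 30/170=0.1765
Σp_P1ᵢ² = 0.0721² + 0.0090² + 0.3874² + 0.1396² + 0.3874² + 0.0045² = 0.005198 + 0.000081 + 0.150079 + 0.019488 + 0.150079 + 0.000020 = 0.324945
B_P1 = 1 / 0.324945 = 3.0774
Σp_P4ᵢ² = 0.2118² + 0.1588² + 0.2235² + 0.1235² + 0.1059² + 0.1765² = 0.044859 + 0.025217 + 0.049952 + 0.015252 + 0.011215 + 0.031152 = 0.177647
B_P4 = 1 / 0.177647 = 5.6291
Highest B → broadest niche (most generalist): population P4 (B = 5.63).

population P4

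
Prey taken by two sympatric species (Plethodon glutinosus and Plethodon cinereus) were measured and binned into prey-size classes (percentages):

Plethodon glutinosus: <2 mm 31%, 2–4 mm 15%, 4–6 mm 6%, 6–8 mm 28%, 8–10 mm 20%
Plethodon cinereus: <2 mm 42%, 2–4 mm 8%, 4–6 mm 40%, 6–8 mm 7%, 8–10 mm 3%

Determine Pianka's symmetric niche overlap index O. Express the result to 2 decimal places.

Convert percentages to proportions (divide by 100).
Σ p₁ᵢp₂ᵢ = 0.1302 + 0.0120 + 0.0240 + 0.0196 + 0.0060 = 0.1918
Σp_1ᵢ² = 0.31² + 0.15² + 0.06² + 0.28² + 0.20² = 0.0961 + 0.0225 + 0.0036 + 0.0784 + 0.0400 = 0.2406
Σp_2ᵢ² = 0.42² + 0.08² + 0.40² + 0.07² + 0.03² = 0.1764 + 0.0064 + 0.1600 + 0.0049 + 0.0009 = 0.3486
O = 0.1918 / √(0.2406 × 0.3486) = 0.1918 / 0.28961 = 0.6623

0.66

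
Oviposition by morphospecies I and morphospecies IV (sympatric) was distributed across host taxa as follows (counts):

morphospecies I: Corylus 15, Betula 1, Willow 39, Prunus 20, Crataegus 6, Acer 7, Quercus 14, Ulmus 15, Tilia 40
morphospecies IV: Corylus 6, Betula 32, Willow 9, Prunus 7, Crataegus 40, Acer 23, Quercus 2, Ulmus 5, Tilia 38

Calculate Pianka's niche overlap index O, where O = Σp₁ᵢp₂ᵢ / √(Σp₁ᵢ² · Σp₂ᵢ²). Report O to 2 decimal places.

0.58

Proportions for morphospecies I (n=157): 15/157=0.0955, 1/157=0.0064, 39/157=0.2484, 20/157=0.1274, 6/157=0.0382, 7/157=0.0446, 14/157=0.0892, 15/157=0.0955, 40/157=0.2548
Proportions for morphospecies IV (n=162): 6/162=0.0370, 32/162=0.1975, 9/162=0.0556, 7/162=0.0432, 40/162=0.2469, 23/162=0.1420, 2/162=0.0123, 5/162=0.0309, 38/162=0.2346
Σ p₁ᵢp₂ᵢ = 0.003534 + 0.001264 + 0.013811 + 0.005504 + 0.009432 + 0.006333 + 0.001097 + 0.002951 + 0.059776 = 0.103702
Σp_1ᵢ² = 0.0955² + 0.0064² + 0.2484² + 0.1274² + 0.0382² + 0.0446² + 0.0892² + 0.0955² + 0.2548² = 0.009120 + 0.000041 + 0.061703 + 0.016231 + 0.001459 + 0.001989 + 0.007957 + 0.009120 + 0.064923 = 0.172543
Σp_2ᵢ² = 0.0370² + 0.1975² + 0.0556² + 0.0432² + 0.2469² + 0.1420² + 0.0123² + 0.0309² + 0.2346² = 0.001369 + 0.039006 + 0.003091 + 0.001866 + 0.060960 + 0.020164 + 0.000151 + 0.000955 + 0.055037 = 0.182599
O = 0.103702 / √(0.172543 × 0.182599) = 0.103702 / 0.1774998 = 0.5842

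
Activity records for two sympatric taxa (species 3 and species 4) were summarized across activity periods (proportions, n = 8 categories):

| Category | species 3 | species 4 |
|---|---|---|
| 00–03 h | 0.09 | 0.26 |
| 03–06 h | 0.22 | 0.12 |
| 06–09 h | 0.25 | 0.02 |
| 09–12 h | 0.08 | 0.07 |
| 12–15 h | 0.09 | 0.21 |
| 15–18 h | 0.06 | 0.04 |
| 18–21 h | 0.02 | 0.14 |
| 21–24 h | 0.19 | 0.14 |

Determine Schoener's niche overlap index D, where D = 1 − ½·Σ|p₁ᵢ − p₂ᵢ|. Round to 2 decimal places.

Σ|p₁ᵢ − p₂ᵢ| = 0.17 + 0.10 + 0.23 + 0.01 + 0.12 + 0.02 + 0.12 + 0.05 = 0.82
D = 1 − ½ × 0.82 = 1 − 0.410 = 0.5900

0.59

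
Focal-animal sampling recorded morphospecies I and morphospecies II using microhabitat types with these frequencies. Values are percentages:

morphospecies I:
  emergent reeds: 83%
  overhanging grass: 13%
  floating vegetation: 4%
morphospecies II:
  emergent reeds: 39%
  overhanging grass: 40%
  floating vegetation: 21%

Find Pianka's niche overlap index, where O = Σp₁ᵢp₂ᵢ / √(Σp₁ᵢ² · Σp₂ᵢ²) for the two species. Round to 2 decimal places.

0.77

Convert percentages to proportions (divide by 100).
Σ p₁ᵢp₂ᵢ = 0.3237 + 0.0520 + 0.0084 = 0.3841
Σp_1ᵢ² = 0.83² + 0.13² + 0.04² = 0.6889 + 0.0169 + 0.0016 = 0.7074
Σp_2ᵢ² = 0.39² + 0.40² + 0.21² = 0.1521 + 0.1600 + 0.0441 = 0.3562
O = 0.3841 / √(0.7074 × 0.3562) = 0.3841 / 0.50197 = 0.7652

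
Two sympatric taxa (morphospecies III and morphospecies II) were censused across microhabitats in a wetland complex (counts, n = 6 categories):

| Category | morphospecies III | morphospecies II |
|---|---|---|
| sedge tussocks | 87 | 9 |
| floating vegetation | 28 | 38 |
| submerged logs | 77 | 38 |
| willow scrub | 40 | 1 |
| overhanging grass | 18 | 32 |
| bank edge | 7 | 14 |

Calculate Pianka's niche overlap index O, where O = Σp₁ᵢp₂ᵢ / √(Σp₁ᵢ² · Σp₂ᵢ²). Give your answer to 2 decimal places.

Proportions for morphospecies III (n=257): 87/257=0.3385, 28/257=0.1089, 77/257=0.2996, 40/257=0.1556, 18/257=0.0700, 7/257=0.0272
Proportions for morphospecies II (n=132): 9/132=0.0682, 38/132=0.2879, 38/132=0.2879, 1/132=0.0076, 32/132=0.2424, 14/132=0.1061
Σ p₁ᵢp₂ᵢ = 0.023086 + 0.031352 + 0.086255 + 0.001183 + 0.016968 + 0.002886 = 0.161730
Σp_1ᵢ² = 0.3385² + 0.1089² + 0.2996² + 0.1556² + 0.0700² + 0.0272² = 0.114582 + 0.011859 + 0.089760 + 0.024211 + 0.004900 + 0.000740 = 0.246052
Σp_2ᵢ² = 0.0682² + 0.2879² + 0.2879² + 0.0076² + 0.2424² + 0.1061² = 0.004651 + 0.082886 + 0.082886 + 0.000058 + 0.058758 + 0.011257 = 0.240496
O = 0.161730 / √(0.246052 × 0.240496) = 0.161730 / 0.2432581 = 0.6648

0.66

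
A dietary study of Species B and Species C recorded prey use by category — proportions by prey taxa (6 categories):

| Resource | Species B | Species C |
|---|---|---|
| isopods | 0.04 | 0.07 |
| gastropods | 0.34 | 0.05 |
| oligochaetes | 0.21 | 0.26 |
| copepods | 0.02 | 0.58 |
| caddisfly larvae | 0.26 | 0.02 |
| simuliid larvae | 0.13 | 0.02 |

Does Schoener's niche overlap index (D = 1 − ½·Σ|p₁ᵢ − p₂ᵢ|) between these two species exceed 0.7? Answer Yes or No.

Σ|p₁ᵢ − p₂ᵢ| = 0.03 + 0.29 + 0.05 + 0.56 + 0.24 + 0.11 = 1.28
D = 1 − ½ × 1.28 = 1 − 0.640 = 0.3600
D = 0.3600 < 0.7 → No.

No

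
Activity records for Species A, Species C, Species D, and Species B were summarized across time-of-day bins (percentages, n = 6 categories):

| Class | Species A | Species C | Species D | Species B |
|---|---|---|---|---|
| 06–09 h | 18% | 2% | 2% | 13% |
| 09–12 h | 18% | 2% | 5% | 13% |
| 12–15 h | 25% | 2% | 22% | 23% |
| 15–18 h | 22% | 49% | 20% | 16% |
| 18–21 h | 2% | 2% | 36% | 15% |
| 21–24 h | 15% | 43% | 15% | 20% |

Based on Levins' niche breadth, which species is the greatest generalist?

Species B

Convert percentages to proportions (divide by 100).
Σp_Aᵢ² = 0.18² + 0.18² + 0.25² + 0.22² + 0.02² + 0.15² = 0.0324 + 0.0324 + 0.0625 + 0.0484 + 0.0004 + 0.0225 = 0.1986
B_A = 1 / 0.1986 = 5.0352
Σp_Cᵢ² = 0.02² + 0.02² + 0.02² + 0.49² + 0.02² + 0.43² = 0.0004 + 0.0004 + 0.0004 + 0.2401 + 0.0004 + 0.1849 = 0.4266
B_C = 1 / 0.4266 = 2.3441
Σp_Dᵢ² = 0.02² + 0.05² + 0.22² + 0.20² + 0.36² + 0.15² = 0.0004 + 0.0025 + 0.0484 + 0.0400 + 0.1296 + 0.0225 = 0.2434
B_D = 1 / 0.2434 = 4.1085
Σp_Bᵢ² = 0.13² + 0.13² + 0.23² + 0.16² + 0.15² + 0.20² = 0.0169 + 0.0169 + 0.0529 + 0.0256 + 0.0225 + 0.0400 = 0.1748
B_B = 1 / 0.1748 = 5.7208
Highest B → broadest niche (most generalist): Species B (B = 5.72).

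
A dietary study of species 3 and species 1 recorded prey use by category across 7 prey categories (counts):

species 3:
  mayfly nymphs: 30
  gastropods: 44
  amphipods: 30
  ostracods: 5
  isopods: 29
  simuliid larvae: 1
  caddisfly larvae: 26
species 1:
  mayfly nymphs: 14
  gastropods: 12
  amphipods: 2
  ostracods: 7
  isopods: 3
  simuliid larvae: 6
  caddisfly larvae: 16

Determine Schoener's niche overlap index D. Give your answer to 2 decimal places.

0.66

Proportions for species 3 (n=165): 30/165=0.1818, 44/165=0.2667, 30/165=0.1818, 5/165=0.0303, 29/165=0.1758, 1/165=0.0061, 26/165=0.1576
Proportions for species 1 (n=60): 14/60=0.2333, 12/60=0.2000, 2/60=0.0333, 7/60=0.1167, 3/60=0.0500, 6/60=0.1000, 16/60=0.2667
Σ|p₁ᵢ − p₂ᵢ| = 0.0515 + 0.0667 + 0.1485 + 0.0864 + 0.1258 + 0.0939 + 0.1091 = 0.6819
D = 1 − ½ × 0.6819 = 1 − 0.34095 = 0.65905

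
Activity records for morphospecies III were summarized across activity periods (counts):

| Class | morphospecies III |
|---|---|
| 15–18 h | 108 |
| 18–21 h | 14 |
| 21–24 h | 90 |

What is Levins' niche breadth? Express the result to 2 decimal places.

2.25

Proportions for morphospecies III (n=212): 108/212=0.5094, 14/212=0.0660, 90/212=0.4245
Σpᵢ² = 0.5094² + 0.0660² + 0.4245² = 0.259488 + 0.004356 + 0.180200 = 0.444044
B = 1 / 0.444044 = 2.2520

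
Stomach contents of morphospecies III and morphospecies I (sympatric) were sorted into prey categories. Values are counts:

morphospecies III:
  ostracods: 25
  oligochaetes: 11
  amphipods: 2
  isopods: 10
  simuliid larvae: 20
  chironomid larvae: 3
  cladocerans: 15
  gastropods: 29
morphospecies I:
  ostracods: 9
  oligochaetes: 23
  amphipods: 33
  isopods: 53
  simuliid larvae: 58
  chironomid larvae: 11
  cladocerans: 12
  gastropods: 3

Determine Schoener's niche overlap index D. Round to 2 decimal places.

Proportions for morphospecies III (n=115): 25/115=0.2174, 11/115=0.0957, 2/115=0.0174, 10/115=0.0870, 20/115=0.1739, 3/115=0.0261, 15/115=0.1304, 29/115=0.2522
Proportions for morphospecies I (n=202): 9/202=0.0446, 23/202=0.1139, 33/202=0.1634, 53/202=0.2624, 58/202=0.2871, 11/202=0.0545, 12/202=0.0594, 3/202=0.0149
Σ|p₁ᵢ − p₂ᵢ| = 0.1728 + 0.0182 + 0.1460 + 0.1754 + 0.1132 + 0.0284 + 0.0710 + 0.2373 = 0.9623
D = 1 − ½ × 0.9623 = 1 − 0.48115 = 0.51885

0.52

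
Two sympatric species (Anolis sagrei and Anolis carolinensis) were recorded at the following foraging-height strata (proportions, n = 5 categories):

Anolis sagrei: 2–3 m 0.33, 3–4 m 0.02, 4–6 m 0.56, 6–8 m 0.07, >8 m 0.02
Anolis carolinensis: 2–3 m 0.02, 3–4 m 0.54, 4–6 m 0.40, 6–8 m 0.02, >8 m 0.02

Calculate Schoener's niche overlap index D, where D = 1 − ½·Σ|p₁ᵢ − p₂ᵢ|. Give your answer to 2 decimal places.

0.48

Σ|p₁ᵢ − p₂ᵢ| = 0.31 + 0.52 + 0.16 + 0.05 + 0.00 = 1.04
D = 1 − ½ × 1.04 = 1 − 0.520 = 0.4800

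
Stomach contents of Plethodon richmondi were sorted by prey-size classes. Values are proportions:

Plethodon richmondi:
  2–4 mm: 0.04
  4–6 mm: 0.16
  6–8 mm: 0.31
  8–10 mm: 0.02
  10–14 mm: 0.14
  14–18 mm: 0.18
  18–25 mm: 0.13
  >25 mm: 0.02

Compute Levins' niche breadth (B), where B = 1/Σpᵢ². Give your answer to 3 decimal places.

Σpᵢ² = 0.04² + 0.16² + 0.31² + 0.02² + 0.14² + 0.18² + 0.13² + 0.02² = 0.0016 + 0.0256 + 0.0961 + 0.0004 + 0.0196 + 0.0324 + 0.0169 + 0.0004 = 0.1930
B = 1 / 0.1930 = 5.18135

5.181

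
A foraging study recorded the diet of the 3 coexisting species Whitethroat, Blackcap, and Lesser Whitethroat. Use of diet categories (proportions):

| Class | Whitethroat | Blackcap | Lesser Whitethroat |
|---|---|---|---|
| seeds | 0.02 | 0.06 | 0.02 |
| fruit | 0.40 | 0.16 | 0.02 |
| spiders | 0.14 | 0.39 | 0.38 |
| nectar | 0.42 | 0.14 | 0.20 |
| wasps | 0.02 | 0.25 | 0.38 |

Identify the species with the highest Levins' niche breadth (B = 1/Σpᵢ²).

Blackcap

Σp_Whitᵢ² = 0.02² + 0.40² + 0.14² + 0.42² + 0.02² = 0.0004 + 0.1600 + 0.0196 + 0.1764 + 0.0004 = 0.3568
B_Whit = 1 / 0.3568 = 2.8027
Σp_Blacᵢ² = 0.06² + 0.16² + 0.39² + 0.14² + 0.25² = 0.0036 + 0.0256 + 0.1521 + 0.0196 + 0.0625 = 0.2634
B_Blac = 1 / 0.2634 = 3.7965
Σp_Lessᵢ² = 0.02² + 0.02² + 0.38² + 0.20² + 0.38² = 0.0004 + 0.0004 + 0.1444 + 0.0400 + 0.1444 = 0.3296
B_Less = 1 / 0.3296 = 3.0340
Highest B → broadest niche (most generalist): Blackcap (B = 3.80).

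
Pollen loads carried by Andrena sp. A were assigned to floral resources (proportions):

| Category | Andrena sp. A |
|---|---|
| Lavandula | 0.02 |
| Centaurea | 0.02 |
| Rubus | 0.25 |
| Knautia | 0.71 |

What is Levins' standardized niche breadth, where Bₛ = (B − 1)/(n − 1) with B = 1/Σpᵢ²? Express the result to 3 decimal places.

Σpᵢ² = 0.02² + 0.02² + 0.25² + 0.71² = 0.0004 + 0.0004 + 0.0625 + 0.5041 = 0.5674
B = 1 / 0.5674 = 1.76243
Bₛ = (B − 1)/(n − 1) = (1.76243 − 1)/(4 − 1) = 0.76243/3 = 0.25414

0.254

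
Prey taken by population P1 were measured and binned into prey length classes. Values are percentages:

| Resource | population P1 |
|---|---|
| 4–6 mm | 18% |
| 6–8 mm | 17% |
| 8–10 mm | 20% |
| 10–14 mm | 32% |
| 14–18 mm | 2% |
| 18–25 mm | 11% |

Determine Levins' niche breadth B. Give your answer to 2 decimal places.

4.63

Convert percentages to proportions (divide by 100).
Σpᵢ² = 0.18² + 0.17² + 0.20² + 0.32² + 0.02² + 0.11² = 0.0324 + 0.0289 + 0.0400 + 0.1024 + 0.0004 + 0.0121 = 0.2162
B = 1 / 0.2162 = 4.6253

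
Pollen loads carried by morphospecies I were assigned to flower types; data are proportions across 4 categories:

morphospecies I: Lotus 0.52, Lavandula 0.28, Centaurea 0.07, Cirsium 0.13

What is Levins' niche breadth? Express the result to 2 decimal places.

Σpᵢ² = 0.52² + 0.28² + 0.07² + 0.13² = 0.2704 + 0.0784 + 0.0049 + 0.0169 = 0.3706
B = 1 / 0.3706 = 2.6983

2.70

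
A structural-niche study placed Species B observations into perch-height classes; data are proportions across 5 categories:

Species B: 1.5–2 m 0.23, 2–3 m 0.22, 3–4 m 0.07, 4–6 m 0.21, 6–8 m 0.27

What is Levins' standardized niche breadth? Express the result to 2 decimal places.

0.87

Σpᵢ² = 0.23² + 0.22² + 0.07² + 0.21² + 0.27² = 0.0529 + 0.0484 + 0.0049 + 0.0441 + 0.0729 = 0.2232
B = 1 / 0.2232 = 4.4803
Bₛ = (B − 1)/(n − 1) = (4.4803 − 1)/(5 − 1) = 3.4803/4 = 0.8701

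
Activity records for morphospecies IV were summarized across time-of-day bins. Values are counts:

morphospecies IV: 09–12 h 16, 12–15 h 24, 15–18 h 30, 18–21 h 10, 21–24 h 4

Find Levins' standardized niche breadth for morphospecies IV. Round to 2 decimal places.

Proportions for morphospecies IV (n=84): 16/84=0.1905, 24/84=0.2857, 30/84=0.3571, 10/84=0.1190, 4/84=0.0476
Σpᵢ² = 0.1905² + 0.2857² + 0.3571² + 0.1190² + 0.0476² = 0.036290 + 0.081624 + 0.127520 + 0.014161 + 0.002266 = 0.261861
B = 1 / 0.261861 = 3.8188
Bₛ = (B − 1)/(n − 1) = (3.8188 − 1)/(5 − 1) = 2.8188/4 = 0.7047

0.70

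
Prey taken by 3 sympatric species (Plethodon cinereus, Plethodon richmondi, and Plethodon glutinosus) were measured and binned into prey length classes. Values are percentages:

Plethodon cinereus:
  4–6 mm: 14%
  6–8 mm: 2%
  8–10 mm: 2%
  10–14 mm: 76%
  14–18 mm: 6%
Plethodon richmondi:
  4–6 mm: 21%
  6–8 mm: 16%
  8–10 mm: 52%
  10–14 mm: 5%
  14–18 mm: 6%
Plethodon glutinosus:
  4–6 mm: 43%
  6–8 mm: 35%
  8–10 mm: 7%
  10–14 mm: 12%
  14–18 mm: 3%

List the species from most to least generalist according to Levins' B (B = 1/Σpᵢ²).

Convert percentages to proportions (divide by 100).
Σp_cineᵢ² = 0.14² + 0.02² + 0.02² + 0.76² + 0.06² = 0.0196 + 0.0004 + 0.0004 + 0.5776 + 0.0036 = 0.6016
B_cine = 1 / 0.6016 = 1.6622
Σp_richᵢ² = 0.21² + 0.16² + 0.52² + 0.05² + 0.06² = 0.0441 + 0.0256 + 0.2704 + 0.0025 + 0.0036 = 0.3462
B_rich = 1 / 0.3462 = 2.8885
Σp_glutᵢ² = 0.43² + 0.35² + 0.07² + 0.12² + 0.03² = 0.1849 + 0.1225 + 0.0049 + 0.0144 + 0.0009 = 0.3276
B_glut = 1 / 0.3276 = 3.0525
Ranking by B (broadest → narrowest): Plethodon glutinosus (3.05) > Plethodon richmondi (2.89) > Plethodon cinereus (1.66)

Plethodon glutinosus > Plethodon richmondi > Plethodon cinereus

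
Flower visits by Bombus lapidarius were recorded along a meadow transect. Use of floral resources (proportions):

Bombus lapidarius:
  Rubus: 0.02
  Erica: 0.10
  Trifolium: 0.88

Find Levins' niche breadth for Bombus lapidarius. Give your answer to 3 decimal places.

1.274

Σpᵢ² = 0.02² + 0.10² + 0.88² = 0.0004 + 0.0100 + 0.7744 = 0.7848
B = 1 / 0.7848 = 1.27421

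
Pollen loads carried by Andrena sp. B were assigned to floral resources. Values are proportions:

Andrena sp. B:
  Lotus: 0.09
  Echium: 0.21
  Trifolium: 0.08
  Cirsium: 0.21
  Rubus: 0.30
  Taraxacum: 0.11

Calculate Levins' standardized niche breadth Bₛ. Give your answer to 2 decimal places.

0.78

Σpᵢ² = 0.09² + 0.21² + 0.08² + 0.21² + 0.30² + 0.11² = 0.0081 + 0.0441 + 0.0064 + 0.0441 + 0.0900 + 0.0121 = 0.2048
B = 1 / 0.2048 = 4.8828
Bₛ = (B − 1)/(n − 1) = (4.8828 − 1)/(6 − 1) = 3.8828/5 = 0.7766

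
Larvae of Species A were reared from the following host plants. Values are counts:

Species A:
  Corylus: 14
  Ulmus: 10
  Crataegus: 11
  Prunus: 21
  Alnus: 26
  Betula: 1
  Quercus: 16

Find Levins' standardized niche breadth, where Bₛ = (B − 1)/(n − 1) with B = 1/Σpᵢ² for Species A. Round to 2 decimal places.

Proportions for Species A (n=99): 14/99=0.1414, 10/99=0.1010, 11/99=0.1111, 21/99=0.2121, 26/99=0.2626, 1/99=0.0101, 16/99=0.1616
Σpᵢ² = 0.1414² + 0.1010² + 0.1111² + 0.2121² + 0.2626² + 0.0101² + 0.1616² = 0.019994 + 0.010201 + 0.012343 + 0.044986 + 0.068959 + 0.000102 + 0.026115 = 0.182700
B = 1 / 0.182700 = 5.4735
Bₛ = (B − 1)/(n − 1) = (5.4735 − 1)/(7 − 1) = 4.4735/6 = 0.7456

0.75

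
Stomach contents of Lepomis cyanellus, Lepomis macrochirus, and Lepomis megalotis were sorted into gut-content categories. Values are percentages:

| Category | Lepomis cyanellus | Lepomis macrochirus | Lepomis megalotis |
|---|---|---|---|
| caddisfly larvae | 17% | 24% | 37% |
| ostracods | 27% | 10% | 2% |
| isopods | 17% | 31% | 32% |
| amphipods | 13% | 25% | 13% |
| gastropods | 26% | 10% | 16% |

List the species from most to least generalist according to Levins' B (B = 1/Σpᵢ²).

Lepomis cyanellus > Lepomis macrochirus > Lepomis megalotis

Convert percentages to proportions (divide by 100).
Σp_cyanᵢ² = 0.17² + 0.27² + 0.17² + 0.13² + 0.26² = 0.0289 + 0.0729 + 0.0289 + 0.0169 + 0.0676 = 0.2152
B_cyan = 1 / 0.2152 = 4.6468
Σp_macrᵢ² = 0.24² + 0.10² + 0.31² + 0.25² + 0.10² = 0.0576 + 0.0100 + 0.0961 + 0.0625 + 0.0100 = 0.2362
B_macr = 1 / 0.2362 = 4.2337
Σp_megaᵢ² = 0.37² + 0.02² + 0.32² + 0.13² + 0.16² = 0.1369 + 0.0004 + 0.1024 + 0.0169 + 0.0256 = 0.2822
B_mega = 1 / 0.2822 = 3.5436
Ranking by B (broadest → narrowest): Lepomis cyanellus (4.65) > Lepomis macrochirus (4.23) > Lepomis megalotis (3.54)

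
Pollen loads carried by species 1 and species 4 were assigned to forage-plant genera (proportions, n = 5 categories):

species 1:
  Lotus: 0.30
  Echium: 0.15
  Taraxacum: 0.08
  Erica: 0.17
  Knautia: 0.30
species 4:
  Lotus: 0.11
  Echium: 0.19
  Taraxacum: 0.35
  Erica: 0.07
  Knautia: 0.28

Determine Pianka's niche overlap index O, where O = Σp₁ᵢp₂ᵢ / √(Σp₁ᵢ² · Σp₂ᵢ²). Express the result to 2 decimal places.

Σ p₁ᵢp₂ᵢ = 0.0330 + 0.0285 + 0.0280 + 0.0119 + 0.0840 = 0.1854
Σp_1ᵢ² = 0.30² + 0.15² + 0.08² + 0.17² + 0.30² = 0.0900 + 0.0225 + 0.0064 + 0.0289 + 0.0900 = 0.2378
Σp_2ᵢ² = 0.11² + 0.19² + 0.35² + 0.07² + 0.28² = 0.0121 + 0.0361 + 0.1225 + 0.0049 + 0.0784 = 0.2540
O = 0.1854 / √(0.2378 × 0.2540) = 0.1854 / 0.24577 = 0.7544

0.75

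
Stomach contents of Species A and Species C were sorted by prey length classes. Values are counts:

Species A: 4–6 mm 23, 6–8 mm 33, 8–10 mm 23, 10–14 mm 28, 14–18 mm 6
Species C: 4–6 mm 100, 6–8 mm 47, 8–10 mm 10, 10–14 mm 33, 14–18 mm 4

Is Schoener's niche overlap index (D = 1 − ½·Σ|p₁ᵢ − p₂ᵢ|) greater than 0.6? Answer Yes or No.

Proportions for Species A (n=113): 23/113=0.2035, 33/113=0.2920, 23/113=0.2035, 28/113=0.2478, 6/113=0.0531
Proportions for Species C (n=194): 100/194=0.5155, 47/194=0.2423, 10/194=0.0515, 33/194=0.1701, 4/194=0.0206
Σ|p₁ᵢ − p₂ᵢ| = 0.3120 + 0.0497 + 0.1520 + 0.0777 + 0.0325 = 0.6239
D = 1 − ½ × 0.6239 = 1 − 0.31195 = 0.68805
D = 0.68805 > 0.6 → Yes.

Yes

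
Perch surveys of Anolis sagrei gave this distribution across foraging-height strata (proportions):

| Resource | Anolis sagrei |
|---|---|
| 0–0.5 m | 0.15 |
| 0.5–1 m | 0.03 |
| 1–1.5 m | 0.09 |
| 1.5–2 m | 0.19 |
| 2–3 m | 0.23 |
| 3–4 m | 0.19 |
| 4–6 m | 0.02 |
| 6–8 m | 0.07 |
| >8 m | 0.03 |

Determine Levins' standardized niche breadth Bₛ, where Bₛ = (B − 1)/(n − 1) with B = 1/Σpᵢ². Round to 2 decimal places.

0.64

Σpᵢ² = 0.15² + 0.03² + 0.09² + 0.19² + 0.23² + 0.19² + 0.02² + 0.07² + 0.03² = 0.0225 + 0.0009 + 0.0081 + 0.0361 + 0.0529 + 0.0361 + 0.0004 + 0.0049 + 0.0009 = 0.1628
B = 1 / 0.1628 = 6.1425
Bₛ = (B − 1)/(n − 1) = (6.1425 − 1)/(9 − 1) = 5.1425/8 = 0.6428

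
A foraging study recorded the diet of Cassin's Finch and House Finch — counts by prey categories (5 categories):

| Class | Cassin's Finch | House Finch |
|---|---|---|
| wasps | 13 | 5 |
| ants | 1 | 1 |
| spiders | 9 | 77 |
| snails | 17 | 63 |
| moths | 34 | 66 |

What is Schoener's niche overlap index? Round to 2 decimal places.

0.69

Proportions for Cassin's Finch (n=74): 13/74=0.1757, 1/74=0.0135, 9/74=0.1216, 17/74=0.2297, 34/74=0.4595
Proportions for House Finch (n=212): 5/212=0.0236, 1/212=0.0047, 77/212=0.3632, 63/212=0.2972, 66/212=0.3113
Σ|p₁ᵢ − p₂ᵢ| = 0.1521 + 0.0088 + 0.2416 + 0.0675 + 0.1482 = 0.6182
D = 1 − ½ × 0.6182 = 1 − 0.30910 = 0.69090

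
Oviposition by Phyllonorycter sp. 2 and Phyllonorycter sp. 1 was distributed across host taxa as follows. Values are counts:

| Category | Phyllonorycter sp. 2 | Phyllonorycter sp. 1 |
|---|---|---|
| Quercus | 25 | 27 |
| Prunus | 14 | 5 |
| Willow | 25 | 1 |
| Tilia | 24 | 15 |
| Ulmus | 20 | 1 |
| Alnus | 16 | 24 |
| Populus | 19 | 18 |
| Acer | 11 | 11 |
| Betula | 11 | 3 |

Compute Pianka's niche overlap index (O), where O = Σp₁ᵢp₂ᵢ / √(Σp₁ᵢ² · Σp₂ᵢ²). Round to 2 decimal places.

Proportions for Phyllonorycter sp. 2 (n=165): 25/165=0.1515, 14/165=0.0848, 25/165=0.1515, 24/165=0.1455, 20/165=0.1212, 16/165=0.0970, 19/165=0.1152, 11/165=0.0667, 11/165=0.0667
Proportions for Phyllonorycter sp. 1 (n=105): 27/105=0.2571, 5/105=0.0476, 1/105=0.0095, 15/105=0.1429, 1/105=0.0095, 24/105=0.2286, 18/105=0.1714, 11/105=0.1048, 3/105=0.0286
Σ p₁ᵢp₂ᵢ = 0.038951 + 0.004036 + 0.001439 + 0.020792 + 0.001151 + 0.022174 + 0.019745 + 0.006990 + 0.001908 = 0.117186
Σp_1ᵢ² = 0.1515² + 0.0848² + 0.1515² + 0.1455² + 0.1212² + 0.0970² + 0.1152² + 0.0667² + 0.0667² = 0.022952 + 0.007191 + 0.022952 + 0.021170 + 0.014689 + 0.009409 + 0.013271 + 0.004449 + 0.004449 = 0.120532
Σp_2ᵢ² = 0.2571² + 0.0476² + 0.0095² + 0.1429² + 0.0095² + 0.2286² + 0.1714² + 0.1048² + 0.0286² = 0.066100 + 0.002266 + 0.000090 + 0.020420 + 0.000090 + 0.052258 + 0.029378 + 0.010983 + 0.000818 = 0.182403
O = 0.117186 / √(0.120532 × 0.182403) = 0.117186 / 0.1482747 = 0.7903

0.79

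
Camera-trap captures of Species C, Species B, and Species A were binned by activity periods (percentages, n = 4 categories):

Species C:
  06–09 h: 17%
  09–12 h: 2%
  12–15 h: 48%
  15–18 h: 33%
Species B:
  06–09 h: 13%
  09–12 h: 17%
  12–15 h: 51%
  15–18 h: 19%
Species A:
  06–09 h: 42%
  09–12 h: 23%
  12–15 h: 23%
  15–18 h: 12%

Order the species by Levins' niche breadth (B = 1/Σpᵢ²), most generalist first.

Species A > Species B > Species C

Convert percentages to proportions (divide by 100).
Σp_Cᵢ² = 0.17² + 0.02² + 0.48² + 0.33² = 0.0289 + 0.0004 + 0.2304 + 0.1089 = 0.3686
B_C = 1 / 0.3686 = 2.7130
Σp_Bᵢ² = 0.13² + 0.17² + 0.51² + 0.19² = 0.0169 + 0.0289 + 0.2601 + 0.0361 = 0.3420
B_B = 1 / 0.3420 = 2.9240
Σp_Aᵢ² = 0.42² + 0.23² + 0.23² + 0.12² = 0.1764 + 0.0529 + 0.0529 + 0.0144 = 0.2966
B_A = 1 / 0.2966 = 3.3715
Ranking by B (broadest → narrowest): Species A (3.37) > Species B (2.92) > Species C (2.71)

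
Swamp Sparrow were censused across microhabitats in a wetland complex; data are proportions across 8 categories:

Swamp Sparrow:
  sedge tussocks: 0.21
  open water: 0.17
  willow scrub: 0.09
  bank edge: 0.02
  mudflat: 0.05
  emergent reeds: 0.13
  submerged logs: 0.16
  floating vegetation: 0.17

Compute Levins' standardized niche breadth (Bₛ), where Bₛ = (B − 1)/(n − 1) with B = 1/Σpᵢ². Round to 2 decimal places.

0.78

Σpᵢ² = 0.21² + 0.17² + 0.09² + 0.02² + 0.05² + 0.13² + 0.16² + 0.17² = 0.0441 + 0.0289 + 0.0081 + 0.0004 + 0.0025 + 0.0169 + 0.0256 + 0.0289 = 0.1554
B = 1 / 0.1554 = 6.4350
Bₛ = (B − 1)/(n − 1) = (6.4350 − 1)/(8 − 1) = 5.4350/7 = 0.7764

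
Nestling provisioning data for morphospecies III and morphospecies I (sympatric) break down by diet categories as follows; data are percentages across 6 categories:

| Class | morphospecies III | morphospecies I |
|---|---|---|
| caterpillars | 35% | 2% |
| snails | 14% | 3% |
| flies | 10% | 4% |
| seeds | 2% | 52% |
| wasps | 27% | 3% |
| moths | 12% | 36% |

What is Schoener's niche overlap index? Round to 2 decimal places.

0.26

Convert percentages to proportions (divide by 100).
Σ|p₁ᵢ − p₂ᵢ| = 0.33 + 0.11 + 0.06 + 0.50 + 0.24 + 0.24 = 1.48
D = 1 − ½ × 1.48 = 1 − 0.740 = 0.2600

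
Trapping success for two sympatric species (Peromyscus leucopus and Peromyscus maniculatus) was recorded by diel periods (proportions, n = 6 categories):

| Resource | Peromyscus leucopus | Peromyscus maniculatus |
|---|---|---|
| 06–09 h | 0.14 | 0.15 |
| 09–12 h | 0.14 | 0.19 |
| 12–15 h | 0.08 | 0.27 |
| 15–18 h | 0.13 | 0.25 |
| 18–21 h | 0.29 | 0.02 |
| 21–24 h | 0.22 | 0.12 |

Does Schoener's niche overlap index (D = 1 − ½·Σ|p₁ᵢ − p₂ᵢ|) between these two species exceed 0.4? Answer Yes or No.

Yes

Σ|p₁ᵢ − p₂ᵢ| = 0.01 + 0.05 + 0.19 + 0.12 + 0.27 + 0.10 = 0.74
D = 1 − ½ × 0.74 = 1 − 0.370 = 0.6300
D = 0.6300 > 0.4 → Yes.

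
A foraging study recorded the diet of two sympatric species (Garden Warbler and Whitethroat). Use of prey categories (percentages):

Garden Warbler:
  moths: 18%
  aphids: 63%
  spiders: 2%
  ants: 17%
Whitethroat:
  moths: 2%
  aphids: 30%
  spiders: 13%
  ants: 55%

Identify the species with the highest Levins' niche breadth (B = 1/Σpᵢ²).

Whitethroat

Convert percentages to proportions (divide by 100).
Σp_Warbᵢ² = 0.18² + 0.63² + 0.02² + 0.17² = 0.0324 + 0.3969 + 0.0004 + 0.0289 = 0.4586
B_Warb = 1 / 0.4586 = 2.1805
Σp_Whitᵢ² = 0.02² + 0.30² + 0.13² + 0.55² = 0.0004 + 0.0900 + 0.0169 + 0.3025 = 0.4098
B_Whit = 1 / 0.4098 = 2.4402
Highest B → broadest niche (most generalist): Whitethroat (B = 2.44).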